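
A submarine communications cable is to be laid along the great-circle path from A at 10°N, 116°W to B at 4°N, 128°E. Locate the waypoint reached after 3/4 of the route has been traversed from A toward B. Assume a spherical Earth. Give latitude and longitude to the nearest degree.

The haversine formula gives a central angle δ ≈ 2.003 rad (114.7°) between the endpoints.
Interpolate at f = 3/4 with slerp weights a = sin((1−f)δ)/sin δ ≈ 0.529, b = sin(fδ)/sin δ ≈ 1.098.
p = a·p₁ + b·p₂ ≈ (-0.903, 0.396, 0.168); φ = arcsin(p_z) ≈ 9.70°, λ = atan2(p_y, p_x) ≈ 156.33°.

≈ 10°N, 156°E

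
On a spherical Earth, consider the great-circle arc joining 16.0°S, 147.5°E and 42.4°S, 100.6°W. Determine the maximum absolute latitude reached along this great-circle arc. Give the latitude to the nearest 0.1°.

The great circle lies in the plane with unit normal n̂ = (p₁ × p₂)/|p₁ × p₂|.
Here n̂_z ≈ +0.661; the vertex latitude is φ_max = arccos|n̂_z| ≈ 48.6°.
Check via Clairaut: cos φ_max = |cos φ₁| · sin C = cos(16.0°)·sin(136.6°) ≈ 0.661, again giving ≈ 48.6°.

≈ 48.6°S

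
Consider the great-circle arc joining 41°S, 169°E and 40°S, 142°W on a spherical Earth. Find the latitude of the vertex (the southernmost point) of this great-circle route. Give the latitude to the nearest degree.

The great circle lies in the plane with unit normal n̂ = (p₁ × p₂)/|p₁ × p₂|.
Here n̂_z ≈ +0.729; the vertex latitude is φ_max = arccos|n̂_z| ≈ 43.2°.
Check via Clairaut: cos φ_max = |cos φ₁| · sin C = cos(41.0°)·sin(105.0°) ≈ 0.729, again giving ≈ 43.2°.

≈ 43°S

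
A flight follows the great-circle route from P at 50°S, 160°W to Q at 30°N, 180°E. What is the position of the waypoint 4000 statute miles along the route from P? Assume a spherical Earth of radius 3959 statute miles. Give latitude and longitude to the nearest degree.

Convert each endpoint to a unit vector on the sphere (x = cos φ cos λ, y = cos φ sin λ, z = sin φ).
The central angle between the endpoints is δ = arccos(p₁·p₂) ≈ 1.430 rad (81.9°). The total great-circle distance is δ·R ≈ 1.430 × 3959 ≈ 5662 mi, so the target fraction is f = 4000/5662 ≈ 0.706.
Interpolate at f ≈ 0.706 with slerp weights a = sin((1−f)δ)/sin δ ≈ 0.412, b = sin(fδ)/sin δ ≈ 0.855.
p = a·p₁ + b·p₂ ≈ (-0.990, -0.091, 0.112); φ = arcsin(p_z) ≈ 6.45°, λ = atan2(p_y, p_x) ≈ -174.77°.

≈ 6°N, 175°W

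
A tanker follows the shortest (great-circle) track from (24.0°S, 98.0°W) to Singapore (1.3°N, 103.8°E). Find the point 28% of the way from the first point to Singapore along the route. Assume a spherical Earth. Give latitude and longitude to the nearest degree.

≈ (46°S, 142°W)

Convert each endpoint to a unit vector on the sphere (x = cos φ cos λ, y = cos φ sin λ, z = sin φ).
The central angle between the endpoints is δ = arccos(p₁·p₂) ≈ 2.601 rad (149.0°).
Interpolate at f = 0.28 with slerp weights a = sin((1−f)δ)/sin δ ≈ 1.854, b = sin(fδ)/sin δ ≈ 1.292.
p = a·p₁ + b·p₂ ≈ (-0.544, -0.423, -0.725); φ = arcsin(p_z) ≈ -46.46°, λ = atan2(p_y, p_x) ≈ -142.15°.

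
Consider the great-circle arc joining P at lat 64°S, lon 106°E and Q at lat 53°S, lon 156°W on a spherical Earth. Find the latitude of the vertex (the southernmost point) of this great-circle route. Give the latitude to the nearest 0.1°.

≈ 69.1°S

The great circle lies in the plane with unit normal n̂ = (p₁ × p₂)/|p₁ × p₂|.
Here n̂_z ≈ +0.357; the vertex latitude is φ_max = arccos|n̂_z| ≈ 69.1°.
Check via Clairaut: cos φ_max = |cos φ₁| · sin C = cos(64.0°)·sin(125.5°) ≈ 0.357, again giving ≈ 69.1°.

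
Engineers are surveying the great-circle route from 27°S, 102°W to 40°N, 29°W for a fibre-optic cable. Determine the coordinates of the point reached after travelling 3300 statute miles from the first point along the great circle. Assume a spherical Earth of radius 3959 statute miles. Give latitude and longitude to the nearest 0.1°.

Convert each endpoint to a unit vector on the sphere (x = cos φ cos λ, y = cos φ sin λ, z = sin φ).
The central angle between the endpoints is δ = arccos(p₁·p₂) ≈ 1.663 rad (95.3°). The total great-circle distance is δ·R ≈ 1.663 × 3959 ≈ 6585 mi, so the target fraction is f = 3300/6585 ≈ 0.501.
Interpolate at f ≈ 0.501 with slerp weights a = sin((1−f)δ)/sin δ ≈ 0.741, b = sin(fδ)/sin δ ≈ 0.743.
p = a·p₁ + b·p₂ ≈ (0.361, -0.922, 0.142); φ = arcsin(p_z) ≈ 8.14°, λ = atan2(p_y, p_x) ≈ -68.62°.

≈ 8.1°N, 68.6°W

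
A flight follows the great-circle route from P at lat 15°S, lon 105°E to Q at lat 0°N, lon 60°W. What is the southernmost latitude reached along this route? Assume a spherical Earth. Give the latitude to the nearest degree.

The great circle lies in the plane with unit normal n̂ = (p₁ × p₂)/|p₁ × p₂|.
Here n̂_z ≈ -0.695; the vertex latitude is φ_max = arccos|n̂_z| ≈ 46.0°.
Check via Clairaut: cos φ_max = |cos φ₁| · sin C = cos(15.0°)·sin(134.0°) ≈ 0.695, again giving ≈ 46.0°.

≈ 46°S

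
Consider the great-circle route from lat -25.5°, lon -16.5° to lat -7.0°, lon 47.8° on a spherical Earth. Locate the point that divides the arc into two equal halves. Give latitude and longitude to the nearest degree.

≈ lat -19°, lon 17°

The haversine formula gives a central angle δ ≈ 1.114 rad (63.8°) between the endpoints.
Interpolate at f = 1/2 with slerp weights a = sin((1−f)δ)/sin δ ≈ 0.589, b = sin(fδ)/sin δ ≈ 0.589.
p = a·p₁ + b·p₂ ≈ (0.903, 0.282, -0.325); φ = arcsin(p_z) ≈ -18.99°, λ = atan2(p_y, p_x) ≈ 17.36°.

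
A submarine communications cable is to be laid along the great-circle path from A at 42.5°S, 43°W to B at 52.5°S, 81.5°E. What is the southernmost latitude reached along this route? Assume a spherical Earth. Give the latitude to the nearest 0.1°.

The great circle lies in the plane with unit normal n̂ = (p₁ × p₂)/|p₁ × p₂|.
Here n̂_z ≈ +0.386; the vertex latitude is φ_max = arccos|n̂_z| ≈ 67.3°.
Check via Clairaut: cos φ_max = |cos φ₁| · sin C = cos(42.5°)·sin(148.5°) ≈ 0.386, again giving ≈ 67.3°.

≈ 67.3°S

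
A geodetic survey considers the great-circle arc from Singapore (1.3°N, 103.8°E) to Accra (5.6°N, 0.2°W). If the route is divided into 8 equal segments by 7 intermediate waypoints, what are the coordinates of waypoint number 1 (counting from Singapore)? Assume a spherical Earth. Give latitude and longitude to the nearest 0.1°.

Write both endpoints as unit vectors p₁, p₂ with components (cos φ cos λ, cos φ sin λ, sin φ).
The central angle between the endpoints is δ = arccos(p₁·p₂) ≈ 1.812 rad (103.8°).
Interpolate at f = 1/8 with slerp weights a = sin((1−f)δ)/sin δ ≈ 1.030, b = sin(fδ)/sin δ ≈ 0.231.
p = a·p₁ + b·p₂ ≈ (-0.015, 0.999, 0.046); φ = arcsin(p_z) ≈ 2.63°, λ = atan2(p_y, p_x) ≈ 90.89°.

≈ (2.6°N, 90.9°E)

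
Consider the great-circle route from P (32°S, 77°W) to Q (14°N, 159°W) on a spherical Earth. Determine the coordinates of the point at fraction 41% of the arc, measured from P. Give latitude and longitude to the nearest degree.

From cos δ = sin φ₁ sin φ₂ + cos φ₁ cos φ₂ cos Δλ, the central angle is δ ≈ 1.584 rad (90.8°).
Interpolate at f = 0.41 with slerp weights a = sin((1−f)δ)/sin δ ≈ 0.805, b = sin(fδ)/sin δ ≈ 0.605.
p = a·p₁ + b·p₂ ≈ (-0.395, -0.875, -0.280); φ = arcsin(p_z) ≈ -16.26°, λ = atan2(p_y, p_x) ≈ -114.26°.

≈ (16°S, 114°W)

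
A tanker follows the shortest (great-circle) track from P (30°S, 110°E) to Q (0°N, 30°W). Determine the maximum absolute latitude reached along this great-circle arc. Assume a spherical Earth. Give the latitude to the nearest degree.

The great circle lies in the plane with unit normal n̂ = (p₁ × p₂)/|p₁ × p₂|.
Here n̂_z ≈ -0.744; the vertex latitude is φ_max = arccos|n̂_z| ≈ 41.9°.
Check via Clairaut: cos φ_max = |cos φ₁| · sin C = cos(30.0°)·sin(120.8°) ≈ 0.744, again giving ≈ 41.9°.

≈ 42°S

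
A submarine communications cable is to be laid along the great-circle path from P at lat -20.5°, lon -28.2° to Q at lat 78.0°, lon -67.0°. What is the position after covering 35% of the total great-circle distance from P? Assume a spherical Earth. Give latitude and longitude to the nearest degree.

≈ lat 15°, lon -33°

Write both endpoints as unit vectors p₁, p₂ with components (cos φ cos λ, cos φ sin λ, sin φ).
The central angle between the endpoints is δ = arccos(p₁·p₂) ≈ 1.763 rad (101.0°).
Interpolate at f = 0.35 with slerp weights a = sin((1−f)δ)/sin δ ≈ 0.928, b = sin(fδ)/sin δ ≈ 0.589.
p = a·p₁ + b·p₂ ≈ (0.814, -0.524, 0.251); φ = arcsin(p_z) ≈ 14.57°, λ = atan2(p_y, p_x) ≈ -32.75°.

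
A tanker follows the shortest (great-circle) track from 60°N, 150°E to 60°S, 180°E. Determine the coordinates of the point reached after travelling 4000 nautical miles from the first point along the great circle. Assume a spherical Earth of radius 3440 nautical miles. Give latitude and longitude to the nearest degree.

≈ 5°S, 166°E

The haversine formula gives a central angle δ ≈ 2.134 rad (122.2°) between the endpoints. The total great-circle distance is δ·R ≈ 2.134 × 3440 ≈ 7339 nmi, so the target fraction is f = 4000/7339 ≈ 0.545.
Interpolate at f ≈ 0.545 with slerp weights a = sin((1−f)δ)/sin δ ≈ 0.976, b = sin(fδ)/sin δ ≈ 1.085.
p = a·p₁ + b·p₂ ≈ (-0.965, 0.244, -0.095); φ = arcsin(p_z) ≈ -5.44°, λ = atan2(p_y, p_x) ≈ 165.82°.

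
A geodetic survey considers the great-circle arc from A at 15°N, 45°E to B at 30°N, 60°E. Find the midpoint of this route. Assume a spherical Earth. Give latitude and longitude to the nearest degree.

Write both endpoints as unit vectors p₁, p₂ with components (cos φ cos λ, cos φ sin λ, sin φ).
The central angle between the endpoints is δ = arccos(p₁·p₂) ≈ 0.356 rad (20.4°).
Interpolate at f = 1/2 with slerp weights a = sin((1−f)δ)/sin δ ≈ 0.508, b = sin(fδ)/sin δ ≈ 0.508.
p = a·p₁ + b·p₂ ≈ (0.567, 0.728, 0.385); φ = arcsin(p_z) ≈ 22.67°, λ = atan2(p_y, p_x) ≈ 52.09°.

≈ 23°N, 52°E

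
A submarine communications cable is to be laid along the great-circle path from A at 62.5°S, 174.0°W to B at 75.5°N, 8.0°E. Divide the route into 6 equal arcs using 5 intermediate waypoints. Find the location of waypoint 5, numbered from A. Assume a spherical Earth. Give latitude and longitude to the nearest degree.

≈ 77°N, 180°E

Convert each endpoint to a unit vector on the sphere (x = cos φ cos λ, y = cos φ sin λ, z = sin φ).
The central angle between the endpoints is δ = arccos(p₁·p₂) ≈ 2.914 rad (167.0°).
Interpolate at f = 5/6 with slerp weights a = sin((1−f)δ)/sin δ ≈ 2.073, b = sin(fδ)/sin δ ≈ 2.904.
p = a·p₁ + b·p₂ ≈ (-0.232, 0.001, 0.973); φ = arcsin(p_z) ≈ 76.60°, λ = atan2(p_y, p_x) ≈ 179.72°.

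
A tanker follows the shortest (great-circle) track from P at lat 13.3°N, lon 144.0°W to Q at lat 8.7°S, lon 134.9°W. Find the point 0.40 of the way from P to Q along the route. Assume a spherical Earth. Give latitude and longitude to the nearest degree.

Write both endpoints as unit vectors p₁, p₂ with components (cos φ cos λ, cos φ sin λ, sin φ).
The central angle between the endpoints is δ = arccos(p₁·p₂) ≈ 0.415 rad (23.8°).
Interpolate at f = 0.40 with slerp weights a = sin((1−f)δ)/sin δ ≈ 0.611, b = sin(fδ)/sin δ ≈ 0.410.
p = a·p₁ + b·p₂ ≈ (-0.767, -0.637, 0.079); φ = arcsin(p_z) ≈ 4.51°, λ = atan2(p_y, p_x) ≈ -140.31°.

≈ lat 5°N, lon 140°W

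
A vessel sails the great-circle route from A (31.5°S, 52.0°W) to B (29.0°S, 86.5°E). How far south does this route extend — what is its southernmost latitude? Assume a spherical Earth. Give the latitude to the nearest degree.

≈ 59°S

The great circle lies in the plane with unit normal n̂ = (p₁ × p₂)/|p₁ × p₂|.
Here n̂_z ≈ +0.519; the vertex latitude is φ_max = arccos|n̂_z| ≈ 58.7°.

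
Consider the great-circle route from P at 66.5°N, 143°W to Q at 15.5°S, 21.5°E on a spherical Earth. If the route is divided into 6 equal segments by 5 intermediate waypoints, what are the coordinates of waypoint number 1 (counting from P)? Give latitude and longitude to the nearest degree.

The haversine formula gives a central angle δ ≈ 2.234 rad (128.0°) between the endpoints.
Interpolate at f = 1/6 with slerp weights a = sin((1−f)δ)/sin δ ≈ 1.215, b = sin(fδ)/sin δ ≈ 0.461.
p = a·p₁ + b·p₂ ≈ (0.027, -0.129, 0.991); φ = arcsin(p_z) ≈ 82.45°, λ = atan2(p_y, p_x) ≈ -78.30°.

≈ 82°N, 78°W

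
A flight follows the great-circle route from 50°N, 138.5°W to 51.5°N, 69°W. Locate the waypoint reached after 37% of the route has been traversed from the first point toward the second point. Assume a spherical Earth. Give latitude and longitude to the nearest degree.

≈ 56°N, 114°W

Write both endpoints as unit vectors p₁, p₂ with components (cos φ cos λ, cos φ sin λ, sin φ).
The central angle between the endpoints is δ = arccos(p₁·p₂) ≈ 0.738 rad (42.3°).
Interpolate at f = 0.37 with slerp weights a = sin((1−f)δ)/sin δ ≈ 0.666, b = sin(fδ)/sin δ ≈ 0.401.
p = a·p₁ + b·p₂ ≈ (-0.231, -0.517, 0.824); φ = arcsin(p_z) ≈ 55.51°, λ = atan2(p_y, p_x) ≈ -114.12°.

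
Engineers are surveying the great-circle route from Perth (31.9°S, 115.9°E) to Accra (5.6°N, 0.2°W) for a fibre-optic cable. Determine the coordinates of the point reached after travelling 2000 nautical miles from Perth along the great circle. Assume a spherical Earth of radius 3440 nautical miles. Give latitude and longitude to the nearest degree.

The haversine formula gives a central angle δ ≈ 2.008 rad (115.0°) between the endpoints. The total great-circle distance is δ·R ≈ 2.008 × 3440 ≈ 6907 nmi, so the target fraction is f = 2000/6907 ≈ 0.290.
Interpolate at f ≈ 0.290 with slerp weights a = sin((1−f)δ)/sin δ ≈ 1.092, b = sin(fδ)/sin δ ≈ 0.606.
p = a·p₁ + b·p₂ ≈ (0.198, 0.832, -0.518); φ = arcsin(p_z) ≈ -31.20°, λ = atan2(p_y, p_x) ≈ 76.60°.

≈ 31°S, 77°E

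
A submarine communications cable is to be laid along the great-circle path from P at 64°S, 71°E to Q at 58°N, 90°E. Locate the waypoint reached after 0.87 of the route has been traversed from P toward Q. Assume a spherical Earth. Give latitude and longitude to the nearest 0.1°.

≈ 42.2°N, 86.4°E

Write both endpoints as unit vectors p₁, p₂ with components (cos φ cos λ, cos φ sin λ, sin φ).
The central angle between the endpoints is δ = arccos(p₁·p₂) ≈ 2.144 rad (122.9°).
Interpolate at f = 0.87 with slerp weights a = sin((1−f)δ)/sin δ ≈ 0.328, b = sin(fδ)/sin δ ≈ 1.139.
p = a·p₁ + b·p₂ ≈ (0.047, 0.739, 0.672); φ = arcsin(p_z) ≈ 42.19°, λ = atan2(p_y, p_x) ≈ 86.38°.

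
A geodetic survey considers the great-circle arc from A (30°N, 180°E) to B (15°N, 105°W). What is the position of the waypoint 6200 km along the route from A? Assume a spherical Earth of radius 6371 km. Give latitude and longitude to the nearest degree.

Write both endpoints as unit vectors p₁, p₂ with components (cos φ cos λ, cos φ sin λ, sin φ).
The central angle between the endpoints is δ = arccos(p₁·p₂) ≈ 1.218 rad (69.8°). The total great-circle distance is δ·R ≈ 1.218 × 6371 ≈ 7757 km, so the target fraction is f = 6200/7757 ≈ 0.799.
Interpolate at f ≈ 0.799 with slerp weights a = sin((1−f)δ)/sin δ ≈ 0.258, b = sin(fδ)/sin δ ≈ 0.881.
p = a·p₁ + b·p₂ ≈ (-0.444, -0.822, 0.357); φ = arcsin(p_z) ≈ 20.92°, λ = atan2(p_y, p_x) ≈ -118.35°.

≈ (21°N, 118°W)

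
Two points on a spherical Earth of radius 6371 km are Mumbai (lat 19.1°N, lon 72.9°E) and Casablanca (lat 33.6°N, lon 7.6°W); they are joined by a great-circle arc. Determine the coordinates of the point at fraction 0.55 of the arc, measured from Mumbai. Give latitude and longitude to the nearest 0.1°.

From cos δ = sin φ₁ sin φ₂ + cos φ₁ cos φ₂ cos Δλ, the central angle is δ ≈ 1.255 rad (71.9°).
Interpolate at f = 0.55 with slerp weights a = sin((1−f)δ)/sin δ ≈ 0.563, b = sin(fδ)/sin δ ≈ 0.670.
p = a·p₁ + b·p₂ ≈ (0.709, 0.435, 0.555); φ = arcsin(p_z) ≈ 33.70°, λ = atan2(p_y, p_x) ≈ 31.50°.

≈ lat 33.7°N, lon 31.5°E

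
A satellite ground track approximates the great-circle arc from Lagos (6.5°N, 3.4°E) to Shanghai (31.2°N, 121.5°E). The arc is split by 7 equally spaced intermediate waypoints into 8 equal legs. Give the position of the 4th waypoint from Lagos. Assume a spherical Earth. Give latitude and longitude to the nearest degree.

Write both endpoints as unit vectors p₁, p₂ with components (cos φ cos λ, cos φ sin λ, sin φ).
The central angle between the endpoints is δ = arccos(p₁·p₂) ≈ 1.919 rad (110.0°).
Interpolate at f = 4/8 with slerp weights a = sin((1−f)δ)/sin δ ≈ 0.871, b = sin(fδ)/sin δ ≈ 0.871.
p = a·p₁ + b·p₂ ≈ (0.475, 0.687, 0.550); φ = arcsin(p_z) ≈ 33.37°, λ = atan2(p_y, p_x) ≈ 55.34°.

≈ (33°N, 55°E)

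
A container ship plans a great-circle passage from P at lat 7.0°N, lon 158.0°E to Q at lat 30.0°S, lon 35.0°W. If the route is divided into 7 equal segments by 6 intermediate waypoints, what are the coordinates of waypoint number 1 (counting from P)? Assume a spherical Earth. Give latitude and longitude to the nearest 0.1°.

≈ lat 12.7°S, lon 167.8°E

The haversine formula gives a central angle δ ≈ 2.687 rad (154.0°) between the endpoints.
Interpolate at f = 1/7 with slerp weights a = sin((1−f)δ)/sin δ ≈ 1.694, b = sin(fδ)/sin δ ≈ 0.853.
p = a·p₁ + b·p₂ ≈ (-0.953, 0.206, -0.220); φ = arcsin(p_z) ≈ -12.72°, λ = atan2(p_y, p_x) ≈ 167.81°.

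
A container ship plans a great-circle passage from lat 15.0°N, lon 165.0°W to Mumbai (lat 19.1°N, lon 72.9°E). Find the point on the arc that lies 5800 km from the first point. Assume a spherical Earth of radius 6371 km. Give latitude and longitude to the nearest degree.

≈ lat 32°N, lon 141°E

Write both endpoints as unit vectors p₁, p₂ with components (cos φ cos λ, cos φ sin λ, sin φ).
The central angle between the endpoints is δ = arccos(p₁·p₂) ≈ 1.983 rad (113.6°). The total great-circle distance is δ·R ≈ 1.983 × 6371 ≈ 12632 km, so the target fraction is f = 5800/12632 ≈ 0.459.
Interpolate at f ≈ 0.459 with slerp weights a = sin((1−f)δ)/sin δ ≈ 0.958, b = sin(fδ)/sin δ ≈ 0.862.
p = a·p₁ + b·p₂ ≈ (-0.655, 0.539, 0.530); φ = arcsin(p_z) ≈ 32.01°, λ = atan2(p_y, p_x) ≈ 140.55°.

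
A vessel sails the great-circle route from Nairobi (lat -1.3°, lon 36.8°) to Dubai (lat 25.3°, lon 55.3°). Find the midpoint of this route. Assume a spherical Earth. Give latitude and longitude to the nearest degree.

≈ lat 12°, lon 46°

Write both endpoints as unit vectors p₁, p₂ with components (cos φ cos λ, cos φ sin λ, sin φ).
The central angle between the endpoints is δ = arccos(p₁·p₂) ≈ 0.560 rad (32.1°).
Interpolate at f = 1/2 with slerp weights a = sin((1−f)δ)/sin δ ≈ 0.520, b = sin(fδ)/sin δ ≈ 0.520.
p = a·p₁ + b·p₂ ≈ (0.684, 0.698, 0.211); φ = arcsin(p_z) ≈ 12.15°, λ = atan2(p_y, p_x) ≈ 45.58°.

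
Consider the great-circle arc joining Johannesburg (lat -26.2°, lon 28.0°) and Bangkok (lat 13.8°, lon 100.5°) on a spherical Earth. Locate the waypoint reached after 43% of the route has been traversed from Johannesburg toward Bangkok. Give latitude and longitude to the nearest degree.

≈ lat -11°, lon 61°

Write both endpoints as unit vectors p₁, p₂ with components (cos φ cos λ, cos φ sin λ, sin φ).
The central angle between the endpoints is δ = arccos(p₁·p₂) ≈ 1.413 rad (81.0°).
Interpolate at f = 0.43 with slerp weights a = sin((1−f)δ)/sin δ ≈ 0.730, b = sin(fδ)/sin δ ≈ 0.578.
p = a·p₁ + b·p₂ ≈ (0.476, 0.860, -0.185); φ = arcsin(p_z) ≈ -10.63°, λ = atan2(p_y, p_x) ≈ 61.02°.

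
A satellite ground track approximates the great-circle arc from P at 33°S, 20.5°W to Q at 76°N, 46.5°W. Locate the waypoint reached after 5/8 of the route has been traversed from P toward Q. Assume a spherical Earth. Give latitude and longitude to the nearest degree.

≈ 36°N, 28°W

Write both endpoints as unit vectors p₁, p₂ with components (cos φ cos λ, cos φ sin λ, sin φ).
The central angle between the endpoints is δ = arccos(p₁·p₂) ≈ 1.924 rad (110.2°).
Interpolate at f = 5/8 with slerp weights a = sin((1−f)δ)/sin δ ≈ 0.704, b = sin(fδ)/sin δ ≈ 0.994.
p = a·p₁ + b·p₂ ≈ (0.719, -0.381, 0.581); φ = arcsin(p_z) ≈ 35.55°, λ = atan2(p_y, p_x) ≈ -27.95°.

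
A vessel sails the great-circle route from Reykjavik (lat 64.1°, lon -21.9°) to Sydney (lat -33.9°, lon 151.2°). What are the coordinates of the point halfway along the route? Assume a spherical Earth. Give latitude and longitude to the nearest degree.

Write both endpoints as unit vectors p₁, p₂ with components (cos φ cos λ, cos φ sin λ, sin φ).
The central angle between the endpoints is δ = arccos(p₁·p₂) ≈ 2.609 rad (149.5°).
Interpolate at f = 1/2 with slerp weights a = sin((1−f)δ)/sin δ ≈ 1.901, b = sin(fδ)/sin δ ≈ 1.901.
p = a·p₁ + b·p₂ ≈ (-0.612, 0.450, 0.650); φ = arcsin(p_z) ≈ 40.53°, λ = atan2(p_y, p_x) ≈ 143.66°.

≈ lat 41°, lon 144°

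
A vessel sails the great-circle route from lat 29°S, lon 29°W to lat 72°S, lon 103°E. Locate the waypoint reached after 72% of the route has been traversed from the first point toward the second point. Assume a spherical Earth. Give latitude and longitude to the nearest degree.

From cos δ = sin φ₁ sin φ₂ + cos φ₁ cos φ₂ cos Δλ, the central angle is δ ≈ 1.287 rad (73.7°).
Interpolate at f = 0.72 with slerp weights a = sin((1−f)δ)/sin δ ≈ 0.367, b = sin(fδ)/sin δ ≈ 0.833.
p = a·p₁ + b·p₂ ≈ (0.223, 0.095, -0.970); φ = arcsin(p_z) ≈ -75.97°, λ = atan2(p_y, p_x) ≈ 23.08°.

≈ lat 76°S, lon 23°E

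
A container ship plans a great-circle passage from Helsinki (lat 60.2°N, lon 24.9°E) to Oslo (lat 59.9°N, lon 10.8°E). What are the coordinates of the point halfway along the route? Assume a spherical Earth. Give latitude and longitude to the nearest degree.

From cos δ = sin φ₁ sin φ₂ + cos φ₁ cos φ₂ cos Δλ, the central angle is δ ≈ 0.123 rad (7.0°).
Interpolate at f = 1/2 with slerp weights a = sin((1−f)δ)/sin δ ≈ 0.501, b = sin(fδ)/sin δ ≈ 0.501.
p = a·p₁ + b·p₂ ≈ (0.473, 0.152, 0.868); φ = arcsin(p_z) ≈ 60.24°, λ = atan2(p_y, p_x) ≈ 17.82°.

≈ lat 60°N, lon 18°E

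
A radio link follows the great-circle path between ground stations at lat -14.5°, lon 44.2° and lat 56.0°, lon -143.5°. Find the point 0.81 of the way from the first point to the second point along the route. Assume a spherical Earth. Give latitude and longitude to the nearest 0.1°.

≈ lat 80.4°, lon -174.6°

Write both endpoints as unit vectors p₁, p₂ with components (cos φ cos λ, cos φ sin λ, sin φ).
The central angle between the endpoints is δ = arccos(p₁·p₂) ≈ 2.410 rad (138.1°).
Interpolate at f = 0.81 with slerp weights a = sin((1−f)δ)/sin δ ≈ 0.662, b = sin(fδ)/sin δ ≈ 1.389.
p = a·p₁ + b·p₂ ≈ (-0.165, -0.016, 0.986); φ = arcsin(p_z) ≈ 80.44°, λ = atan2(p_y, p_x) ≈ -174.64°.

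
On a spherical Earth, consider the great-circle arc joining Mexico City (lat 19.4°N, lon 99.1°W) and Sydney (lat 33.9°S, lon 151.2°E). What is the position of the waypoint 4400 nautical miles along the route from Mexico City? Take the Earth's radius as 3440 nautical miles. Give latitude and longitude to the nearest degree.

Convert each endpoint to a unit vector on the sphere (x = cos φ cos λ, y = cos φ sin λ, z = sin φ).
The central angle between the endpoints is δ = arccos(p₁·p₂) ≈ 2.037 rad (116.7°). The total great-circle distance is δ·R ≈ 2.037 × 3440 ≈ 7006 nmi, so the target fraction is f = 4400/7006 ≈ 0.628.
Interpolate at f ≈ 0.628 with slerp weights a = sin((1−f)δ)/sin δ ≈ 0.769, b = sin(fδ)/sin δ ≈ 1.072.
p = a·p₁ + b·p₂ ≈ (-0.894, -0.288, -0.342); φ = arcsin(p_z) ≈ -20.02°, λ = atan2(p_y, p_x) ≈ -162.17°.

≈ lat 20°S, lon 162°W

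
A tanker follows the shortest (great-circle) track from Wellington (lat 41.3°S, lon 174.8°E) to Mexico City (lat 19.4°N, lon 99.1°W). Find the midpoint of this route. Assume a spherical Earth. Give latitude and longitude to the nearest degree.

Write both endpoints as unit vectors p₁, p₂ with components (cos φ cos λ, cos φ sin λ, sin φ).
The central angle between the endpoints is δ = arccos(p₁·p₂) ≈ 1.743 rad (99.8°).
Interpolate at f = 1/2 with slerp weights a = sin((1−f)δ)/sin δ ≈ 0.777, b = sin(fδ)/sin δ ≈ 0.777.
p = a·p₁ + b·p₂ ≈ (-0.697, -0.670, -0.255); φ = arcsin(p_z) ≈ -14.75°, λ = atan2(p_y, p_x) ≈ -136.11°.

≈ lat 15°S, lon 136°W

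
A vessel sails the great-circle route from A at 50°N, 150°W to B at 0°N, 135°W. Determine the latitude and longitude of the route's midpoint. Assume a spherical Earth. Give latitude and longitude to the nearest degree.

Write both endpoints as unit vectors p₁, p₂ with components (cos φ cos λ, cos φ sin λ, sin φ).
The central angle between the endpoints is δ = arccos(p₁·p₂) ≈ 0.901 rad (51.6°).
Interpolate at f = 1/2 with slerp weights a = sin((1−f)δ)/sin δ ≈ 0.555, b = sin(fδ)/sin δ ≈ 0.555.
p = a·p₁ + b·p₂ ≈ (-0.702, -0.571, 0.425); φ = arcsin(p_z) ≈ 25.18°, λ = atan2(p_y, p_x) ≈ -140.86°.

≈ 25°N, 141°W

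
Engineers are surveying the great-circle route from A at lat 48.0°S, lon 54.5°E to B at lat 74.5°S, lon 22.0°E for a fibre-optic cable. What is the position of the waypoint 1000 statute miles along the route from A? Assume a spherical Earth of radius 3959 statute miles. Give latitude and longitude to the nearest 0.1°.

≈ lat 61.6°S, lon 45.8°E

Write both endpoints as unit vectors p₁, p₂ with components (cos φ cos λ, cos φ sin λ, sin φ).
The central angle between the endpoints is δ = arccos(p₁·p₂) ≈ 0.522 rad (29.9°). The total great-circle distance is δ·R ≈ 0.522 × 3959 ≈ 2066 mi, so the target fraction is f = 1000/2066 ≈ 0.484.
Interpolate at f ≈ 0.484 with slerp weights a = sin((1−f)δ)/sin δ ≈ 0.534, b = sin(fδ)/sin δ ≈ 0.501.
p = a·p₁ + b·p₂ ≈ (0.332, 0.341, -0.880); φ = arcsin(p_z) ≈ -61.61°, λ = atan2(p_y, p_x) ≈ 45.79°.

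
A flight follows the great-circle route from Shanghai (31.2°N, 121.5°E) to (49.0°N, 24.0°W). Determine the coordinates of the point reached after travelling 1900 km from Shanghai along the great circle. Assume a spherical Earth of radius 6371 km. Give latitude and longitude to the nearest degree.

From cos δ = sin φ₁ sin φ₂ + cos φ₁ cos φ₂ cos Δλ, the central angle is δ ≈ 1.642 rad (94.1°). The total great-circle distance is δ·R ≈ 1.642 × 6371 ≈ 10464 km, so the target fraction is f = 1900/10464 ≈ 0.182.
Interpolate at f ≈ 0.182 with slerp weights a = sin((1−f)δ)/sin δ ≈ 0.977, b = sin(fδ)/sin δ ≈ 0.295.
p = a·p₁ + b·p₂ ≈ (-0.260, 0.634, 0.728); φ = arcsin(p_z) ≈ 46.75°, λ = atan2(p_y, p_x) ≈ 112.31°.

≈ (47°N, 112°E)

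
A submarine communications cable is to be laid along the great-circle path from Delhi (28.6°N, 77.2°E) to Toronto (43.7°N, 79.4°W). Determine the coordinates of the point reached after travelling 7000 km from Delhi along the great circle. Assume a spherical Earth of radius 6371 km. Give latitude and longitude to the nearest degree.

The haversine formula gives a central angle δ ≈ 1.825 rad (104.6°) between the endpoints. The total great-circle distance is δ·R ≈ 1.825 × 6371 ≈ 11629 km, so the target fraction is f = 7000/11629 ≈ 0.602.
Interpolate at f ≈ 0.602 with slerp weights a = sin((1−f)δ)/sin δ ≈ 0.686, b = sin(fδ)/sin δ ≈ 0.920.
p = a·p₁ + b·p₂ ≈ (0.256, -0.066, 0.964); φ = arcsin(p_z) ≈ 74.67°, λ = atan2(p_y, p_x) ≈ -14.51°.

≈ 75°N, 15°W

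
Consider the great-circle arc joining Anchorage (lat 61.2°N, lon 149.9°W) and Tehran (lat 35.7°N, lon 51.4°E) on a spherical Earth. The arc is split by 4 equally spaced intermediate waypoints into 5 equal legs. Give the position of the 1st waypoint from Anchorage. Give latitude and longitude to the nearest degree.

Write both endpoints as unit vectors p₁, p₂ with components (cos φ cos λ, cos φ sin λ, sin φ).
The central angle between the endpoints is δ = arccos(p₁·p₂) ≈ 1.423 rad (81.6°).
Interpolate at f = 1/5 with slerp weights a = sin((1−f)δ)/sin δ ≈ 0.918, b = sin(fδ)/sin δ ≈ 0.284.
p = a·p₁ + b·p₂ ≈ (-0.239, -0.042, 0.970); φ = arcsin(p_z) ≈ 75.97°, λ = atan2(p_y, p_x) ≈ -170.12°.

≈ lat 76°N, lon 170°W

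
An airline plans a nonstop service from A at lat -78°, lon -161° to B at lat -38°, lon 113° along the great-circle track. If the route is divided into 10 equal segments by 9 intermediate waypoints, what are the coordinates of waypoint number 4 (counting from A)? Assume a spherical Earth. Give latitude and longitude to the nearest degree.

Convert each endpoint to a unit vector on the sphere (x = cos φ cos λ, y = cos φ sin λ, z = sin φ).
The central angle between the endpoints is δ = arccos(p₁·p₂) ≈ 0.910 rad (52.1°).
Interpolate at f = 4/10 with slerp weights a = sin((1−f)δ)/sin δ ≈ 0.658, b = sin(fδ)/sin δ ≈ 0.451.
p = a·p₁ + b·p₂ ≈ (-0.268, 0.283, -0.921); φ = arcsin(p_z) ≈ -67.07°, λ = atan2(p_y, p_x) ≈ 133.50°.

≈ lat -67°, lon 133°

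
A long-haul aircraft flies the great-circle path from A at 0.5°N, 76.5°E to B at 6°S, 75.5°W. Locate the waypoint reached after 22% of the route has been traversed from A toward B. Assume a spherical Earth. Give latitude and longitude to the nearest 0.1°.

Convert each endpoint to a unit vector on the sphere (x = cos φ cos λ, y = cos φ sin λ, z = sin φ).
The central angle between the endpoints is δ = arccos(p₁·p₂) ≈ 2.645 rad (151.5°).
Interpolate at f = 0.22 with slerp weights a = sin((1−f)δ)/sin δ ≈ 1.848, b = sin(fδ)/sin δ ≈ 1.152.
p = a·p₁ + b·p₂ ≈ (0.718, 0.688, -0.104); φ = arcsin(p_z) ≈ -5.99°, λ = atan2(p_y, p_x) ≈ 43.75°.

≈ 6.0°S, 43.7°E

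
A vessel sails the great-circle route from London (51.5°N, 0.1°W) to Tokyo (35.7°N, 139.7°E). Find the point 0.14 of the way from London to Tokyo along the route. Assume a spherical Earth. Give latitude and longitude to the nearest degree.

≈ 61°N, 13°E

Convert each endpoint to a unit vector on the sphere (x = cos φ cos λ, y = cos φ sin λ, z = sin φ).
The central angle between the endpoints is δ = arccos(p₁·p₂) ≈ 1.500 rad (86.0°).
Interpolate at f = 0.14 with slerp weights a = sin((1−f)δ)/sin δ ≈ 0.963, b = sin(fδ)/sin δ ≈ 0.209.
p = a·p₁ + b·p₂ ≈ (0.470, 0.109, 0.876); φ = arcsin(p_z) ≈ 61.14°, λ = atan2(p_y, p_x) ≈ 13.02°.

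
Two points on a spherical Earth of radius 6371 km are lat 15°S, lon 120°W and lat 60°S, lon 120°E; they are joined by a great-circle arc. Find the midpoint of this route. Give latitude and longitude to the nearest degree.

Write both endpoints as unit vectors p₁, p₂ with components (cos φ cos λ, cos φ sin λ, sin φ).
The central angle between the endpoints is δ = arccos(p₁·p₂) ≈ 1.588 rad (91.0°).
Interpolate at f = 1/2 with slerp weights a = sin((1−f)δ)/sin δ ≈ 0.713, b = sin(fδ)/sin δ ≈ 0.713.
p = a·p₁ + b·p₂ ≈ (-0.523, -0.288, -0.802); φ = arcsin(p_z) ≈ -53.36°, λ = atan2(p_y, p_x) ≈ -151.17°.

≈ lat 53°S, lon 151°W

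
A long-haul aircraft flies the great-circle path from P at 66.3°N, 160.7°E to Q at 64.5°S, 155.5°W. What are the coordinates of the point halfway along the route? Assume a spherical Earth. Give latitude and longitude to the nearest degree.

≈ 1°N, 177°W

Convert each endpoint to a unit vector on the sphere (x = cos φ cos λ, y = cos φ sin λ, z = sin φ).
The central angle between the endpoints is δ = arccos(p₁·p₂) ≈ 2.348 rad (134.6°).
Interpolate at f = 1/2 with slerp weights a = sin((1−f)δ)/sin δ ≈ 1.294, b = sin(fδ)/sin δ ≈ 1.294.
p = a·p₁ + b·p₂ ≈ (-0.998, -0.059, 0.017); φ = arcsin(p_z) ≈ 0.97°, λ = atan2(p_y, p_x) ≈ -176.61°.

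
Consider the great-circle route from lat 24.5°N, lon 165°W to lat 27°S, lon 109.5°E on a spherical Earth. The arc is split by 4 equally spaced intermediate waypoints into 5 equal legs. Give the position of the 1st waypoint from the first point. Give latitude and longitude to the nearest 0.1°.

≈ lat 14.8°N, lon 177.1°E

Write both endpoints as unit vectors p₁, p₂ with components (cos φ cos λ, cos φ sin λ, sin φ).
The central angle between the endpoints is δ = arccos(p₁·p₂) ≈ 1.696 rad (97.2°).
Interpolate at f = 1/5 with slerp weights a = sin((1−f)δ)/sin δ ≈ 0.985, b = sin(fδ)/sin δ ≈ 0.335.
p = a·p₁ + b·p₂ ≈ (-0.965, 0.050, 0.256); φ = arcsin(p_z) ≈ 14.84°, λ = atan2(p_y, p_x) ≈ 177.05°.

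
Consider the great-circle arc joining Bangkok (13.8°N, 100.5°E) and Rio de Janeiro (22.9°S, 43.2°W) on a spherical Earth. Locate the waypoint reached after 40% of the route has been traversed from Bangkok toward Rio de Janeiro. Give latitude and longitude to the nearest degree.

≈ (9°S, 47°E)

The haversine formula gives a central angle δ ≈ 2.521 rad (144.5°) between the endpoints.
Interpolate at f = 0.40 with slerp weights a = sin((1−f)δ)/sin δ ≈ 1.718, b = sin(fδ)/sin δ ≈ 1.456.
p = a·p₁ + b·p₂ ≈ (0.674, 0.722, -0.157); φ = arcsin(p_z) ≈ -9.02°, λ = atan2(p_y, p_x) ≈ 47.00°.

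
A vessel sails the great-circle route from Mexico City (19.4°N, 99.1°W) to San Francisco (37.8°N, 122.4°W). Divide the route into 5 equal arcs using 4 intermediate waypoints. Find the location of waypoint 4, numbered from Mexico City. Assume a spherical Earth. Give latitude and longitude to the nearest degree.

The haversine formula gives a central angle δ ≈ 0.478 rad (27.4°) between the endpoints.
Interpolate at f = 4/5 with slerp weights a = sin((1−f)δ)/sin δ ≈ 0.207, b = sin(fδ)/sin δ ≈ 0.811.
p = a·p₁ + b·p₂ ≈ (-0.374, -0.734, 0.566); φ = arcsin(p_z) ≈ 34.48°, λ = atan2(p_y, p_x) ≈ -117.01°.

≈ 34°N, 117°W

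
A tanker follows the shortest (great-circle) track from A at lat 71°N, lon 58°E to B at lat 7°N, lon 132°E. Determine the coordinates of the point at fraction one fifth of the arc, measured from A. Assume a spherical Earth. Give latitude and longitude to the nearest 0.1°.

Write both endpoints as unit vectors p₁, p₂ with components (cos φ cos λ, cos φ sin λ, sin φ).
The central angle between the endpoints is δ = arccos(p₁·p₂) ≈ 1.365 rad (78.2°).
Interpolate at f = 1/5 with slerp weights a = sin((1−f)δ)/sin δ ≈ 0.907, b = sin(fδ)/sin δ ≈ 0.275.
p = a·p₁ + b·p₂ ≈ (-0.027, 0.454, 0.891); φ = arcsin(p_z) ≈ 62.98°, λ = atan2(p_y, p_x) ≈ 93.34°.

≈ lat 63.0°N, lon 93.3°E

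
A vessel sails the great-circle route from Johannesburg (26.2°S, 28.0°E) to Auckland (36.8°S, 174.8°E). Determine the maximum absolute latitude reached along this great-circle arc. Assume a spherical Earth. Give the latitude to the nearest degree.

The great circle lies in the plane with unit normal n̂ = (p₁ × p₂)/|p₁ × p₂|.
Here n̂_z ≈ +0.418; the vertex latitude is φ_max = arccos|n̂_z| ≈ 65.3°.

≈ 65°S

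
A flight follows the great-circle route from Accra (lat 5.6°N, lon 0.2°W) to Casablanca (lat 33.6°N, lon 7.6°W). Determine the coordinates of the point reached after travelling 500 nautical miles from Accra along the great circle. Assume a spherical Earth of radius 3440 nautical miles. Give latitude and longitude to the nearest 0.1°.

Convert each endpoint to a unit vector on the sphere (x = cos φ cos λ, y = cos φ sin λ, z = sin φ).
The central angle between the endpoints is δ = arccos(p₁·p₂) ≈ 0.503 rad (28.8°). The total great-circle distance is δ·R ≈ 0.503 × 3440 ≈ 1731 nmi, so the target fraction is f = 500/1731 ≈ 0.289.
Interpolate at f ≈ 0.289 with slerp weights a = sin((1−f)δ)/sin δ ≈ 0.726, b = sin(fδ)/sin δ ≈ 0.300.
p = a·p₁ + b·p₂ ≈ (0.971, -0.036, 0.237); φ = arcsin(p_z) ≈ 13.71°, λ = atan2(p_y, p_x) ≈ -2.10°.

≈ lat 13.7°N, lon 2.1°W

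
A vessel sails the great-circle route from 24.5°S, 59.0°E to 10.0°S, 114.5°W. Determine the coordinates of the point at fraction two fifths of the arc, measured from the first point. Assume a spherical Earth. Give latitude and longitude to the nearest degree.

Write both endpoints as unit vectors p₁, p₂ with components (cos φ cos λ, cos φ sin λ, sin φ).
The central angle between the endpoints is δ = arccos(p₁·p₂) ≈ 2.529 rad (144.9°).
Interpolate at f = 2/5 with slerp weights a = sin((1−f)δ)/sin δ ≈ 1.738, b = sin(fδ)/sin δ ≈ 1.475.
p = a·p₁ + b·p₂ ≈ (0.212, 0.033, -0.977); φ = arcsin(p_z) ≈ -77.61°, λ = atan2(p_y, p_x) ≈ 8.95°.

≈ 78°S, 9°E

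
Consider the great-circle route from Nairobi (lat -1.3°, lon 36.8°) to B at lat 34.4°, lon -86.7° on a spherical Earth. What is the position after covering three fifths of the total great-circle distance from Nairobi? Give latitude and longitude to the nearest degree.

Convert each endpoint to a unit vector on the sphere (x = cos φ cos λ, y = cos φ sin λ, z = sin φ).
The central angle between the endpoints is δ = arccos(p₁·p₂) ≈ 2.058 rad (117.9°).
Interpolate at f = 3/5 with slerp weights a = sin((1−f)δ)/sin δ ≈ 0.830, b = sin(fδ)/sin δ ≈ 1.068.
p = a·p₁ + b·p₂ ≈ (0.715, -0.383, 0.585); φ = arcsin(p_z) ≈ 35.79°, λ = atan2(p_y, p_x) ≈ -28.18°.

≈ lat 36°, lon -28°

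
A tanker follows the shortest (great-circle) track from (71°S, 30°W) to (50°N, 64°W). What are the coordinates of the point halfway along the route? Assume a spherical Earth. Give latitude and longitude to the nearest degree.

≈ (11°S, 53°W)

The haversine formula gives a central angle δ ≈ 2.154 rad (123.4°) between the endpoints.
Interpolate at f = 1/2 with slerp weights a = sin((1−f)δ)/sin δ ≈ 1.055, b = sin(fδ)/sin δ ≈ 1.055.
p = a·p₁ + b·p₂ ≈ (0.595, -0.781, -0.189); φ = arcsin(p_z) ≈ -10.92°, λ = atan2(p_y, p_x) ≈ -52.72°.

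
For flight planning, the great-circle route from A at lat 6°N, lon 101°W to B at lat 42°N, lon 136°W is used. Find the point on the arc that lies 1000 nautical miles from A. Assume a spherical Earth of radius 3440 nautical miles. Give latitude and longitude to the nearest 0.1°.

Convert each endpoint to a unit vector on the sphere (x = cos φ cos λ, y = cos φ sin λ, z = sin φ).
The central angle between the endpoints is δ = arccos(p₁·p₂) ≈ 0.829 rad (47.5°). The total great-circle distance is δ·R ≈ 0.829 × 3440 ≈ 2853 nmi, so the target fraction is f = 1000/2853 ≈ 0.351.
Interpolate at f ≈ 0.351 with slerp weights a = sin((1−f)δ)/sin δ ≈ 0.696, b = sin(fδ)/sin δ ≈ 0.389.
p = a·p₁ + b·p₂ ≈ (-0.340, -0.880, 0.333); φ = arcsin(p_z) ≈ 19.44°, λ = atan2(p_y, p_x) ≈ -111.12°.

≈ lat 19.4°N, lon 111.1°W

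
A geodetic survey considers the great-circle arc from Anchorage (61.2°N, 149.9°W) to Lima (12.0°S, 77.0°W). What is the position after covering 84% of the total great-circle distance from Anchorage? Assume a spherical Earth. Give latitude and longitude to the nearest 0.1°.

From cos δ = sin φ₁ sin φ₂ + cos φ₁ cos φ₂ cos Δλ, the central angle is δ ≈ 1.614 rad (92.5°).
Interpolate at f = 0.84 with slerp weights a = sin((1−f)δ)/sin δ ≈ 0.256, b = sin(fδ)/sin δ ≈ 0.978.
p = a·p₁ + b·p₂ ≈ (0.109, -0.994, 0.021); φ = arcsin(p_z) ≈ 1.19°, λ = atan2(p_y, p_x) ≈ -83.76°.

≈ (1.2°N, 83.8°W)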